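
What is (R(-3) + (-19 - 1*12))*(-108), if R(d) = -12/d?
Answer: 2916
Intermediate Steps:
(R(-3) + (-19 - 1*12))*(-108) = (-12/(-3) + (-19 - 1*12))*(-108) = (-12*(-1/3) + (-19 - 12))*(-108) = (4 - 31)*(-108) = -27*(-108) = 2916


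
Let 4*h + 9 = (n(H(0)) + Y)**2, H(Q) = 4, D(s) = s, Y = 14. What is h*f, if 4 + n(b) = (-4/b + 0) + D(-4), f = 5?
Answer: 20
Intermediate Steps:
n(b) = -8 - 4/b (n(b) = -4 + ((-4/b + 0) - 4) = -4 + (-4/b - 4) = -4 + (-4 - 4/b) = -8 - 4/b)
h = 4 (h = -9/4 + ((-8 - 4/4) + 14)**2/4 = -9/4 + ((-8 - 4*1/4) + 14)**2/4 = -9/4 + ((-8 - 1) + 14)**2/4 = -9/4 + (-9 + 14)**2/4 = -9/4 + (1/4)*5**2 = -9/4 + (1/4)*25 = -9/4 + 25/4 = 4)
h*f = 4*5 = 20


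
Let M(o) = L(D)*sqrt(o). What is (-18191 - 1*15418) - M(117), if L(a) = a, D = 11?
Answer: -33609 - 33*sqrt(13) ≈ -33728.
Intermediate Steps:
M(o) = 11*sqrt(o)
(-18191 - 1*15418) - M(117) = (-18191 - 1*15418) - 11*sqrt(117) = (-18191 - 15418) - 11*3*sqrt(13) = -33609 - 33*sqrt(13)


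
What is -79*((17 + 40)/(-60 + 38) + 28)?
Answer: -44161/22 ≈ -2007.3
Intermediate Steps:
-79*((17 + 40)/(-60 + 38) + 28) = -79*(57/(-22) + 28) = -79*(57*(-1/22) + 28) = -79*(-57/22 + 28) = -79*559/22 = -44161/22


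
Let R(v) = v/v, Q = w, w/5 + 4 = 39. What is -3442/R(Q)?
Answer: -3442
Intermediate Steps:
w = 175 (w = -20 + 5*39 = -20 + 195 = 175)
Q = 175
R(v) = 1
-3442/R(Q) = -3442/1 = -3442*1 = -3442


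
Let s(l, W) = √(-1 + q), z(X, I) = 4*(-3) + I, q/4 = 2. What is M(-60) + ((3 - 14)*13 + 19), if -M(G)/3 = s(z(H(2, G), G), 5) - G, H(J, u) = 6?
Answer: -304 - 3*√7 ≈ -311.94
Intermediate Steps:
q = 8 (q = 4*2 = 8)
z(X, I) = -12 + I
s(l, W) = √7 (s(l, W) = √(-1 + 8) = √7)
M(G) = -3*√7 + 3*G (M(G) = -3*(√7 - G) = -3*√7 + 3*G)
M(-60) + ((3 - 14)*13 + 19) = (-3*√7 + 3*(-60)) + ((3 - 14)*13 + 19) = (-3*√7 - 180) + (-11*13 + 19) = (-180 - 3*√7) + (-143 + 19) = (-180 - 3*√7) - 124 = -304 - 3*√7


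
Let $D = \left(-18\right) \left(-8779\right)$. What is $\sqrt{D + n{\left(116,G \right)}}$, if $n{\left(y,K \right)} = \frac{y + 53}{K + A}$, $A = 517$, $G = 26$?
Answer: $\frac{\sqrt{46592720445}}{543} \approx 397.52$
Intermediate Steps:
$n{\left(y,K \right)} = \frac{53 + y}{517 + K}$ ($n{\left(y,K \right)} = \frac{y + 53}{K + 517} = \frac{53 + y}{517 + K}$)
$D = 158022$
$\sqrt{D + n{\left(116,G \right)}} = \sqrt{158022 + \frac{53 + 116}{517 + 26}} = \sqrt{158022 + \frac{1}{543} \cdot 169} = \sqrt{158022 + \frac{169}{543}} = \sqrt{\frac{85806115}{543}} = \frac{\sqrt{46592720445}}{543}$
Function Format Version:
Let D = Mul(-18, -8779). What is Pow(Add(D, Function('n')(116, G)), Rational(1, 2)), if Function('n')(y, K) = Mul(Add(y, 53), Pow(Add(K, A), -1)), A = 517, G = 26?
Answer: Mul(Rational(1, 543), Pow(46592720445, Rational(1, 2))) ≈ 397.52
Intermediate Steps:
Function('n')(y, K) = Mul(Pow(Add(517, K), -1), Add(53, y)) (Function('n')(y, K) = Mul(Add(y, 53), Pow(Add(K, 517), -1)) = Mul(Add(53, y), Pow(Add(517, K), -1)) = Mul(Pow(Add(517, K), -1), Add(53, y)))
D = 158022
Pow(Add(D, Function('n')(116, G)), Rational(1, 2)) = Pow(Add(158022, Mul(Pow(Add(517, 26), -1), Add(53, 116))), Rational(1, 2)) = Pow(Add(158022, Mul(Pow(543, -1), 169)), Rational(1, 2)) = Pow(Add(158022, Mul(Rational(1, 543), 169)), Rational(1, 2)) = Pow(Add(158022, Rational(169, 543)), Rational(1, 2)) = Pow(Rational(85806115, 543), Rational(1, 2)) = Mul(Rational(1, 543), Pow(46592720445, Rational(1, 2)))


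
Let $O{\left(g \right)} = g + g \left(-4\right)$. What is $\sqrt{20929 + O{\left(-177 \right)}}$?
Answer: $2 \sqrt{5365} \approx 146.49$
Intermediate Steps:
$O{\left(g \right)} = - 3 g$ ($O{\left(g \right)} = g - 4 g = - 3 g$)
$\sqrt{20929 + O{\left(-177 \right)}} = \sqrt{20929 - -531} = \sqrt{20929 + 531} = \sqrt{21460} = 2 \sqrt{5365}$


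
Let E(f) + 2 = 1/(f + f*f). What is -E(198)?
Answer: 78803/39402 ≈ 2.0000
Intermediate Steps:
E(f) = -2 + 1/(f + f²) (E(f) = -2 + 1/(f + f*f) = -2 + 1/(f + f²))
-E(198) = -(1 - 2*198 - 2*198²)/(198*(1 + 198)) = -(1 - 396 - 2*39204)/(198*199) = -(1 - 396 - 78408)/(198*199) = -(-78803)/(198*199) = -1*(-78803/39402) = 78803/39402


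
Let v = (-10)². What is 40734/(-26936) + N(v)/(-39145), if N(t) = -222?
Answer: -794276319/527204860 ≈ -1.5066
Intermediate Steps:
v = 100
40734/(-26936) + N(v)/(-39145) = 40734/(-26936) - 222/(-39145) = 40734*(-1/26936) - 222*(-1/39145) = -20367/13468 + 222/39145 = -794276319/527204860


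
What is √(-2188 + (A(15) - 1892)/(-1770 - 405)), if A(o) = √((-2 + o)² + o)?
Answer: √(-413859696 - 174*√46)/435 ≈ 46.767*I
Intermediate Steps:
A(o) = √(o + (-2 + o)²)
√(-2188 + (A(15) - 1892)/(-1770 - 405)) = √(-2188 + (√(15 + (-2 + 15)²) - 1892)/(-1770 - 405)) = √(-2188 + (√(15 + 13²) - 1892)/(-2175)) = √(-2188 + (√(15 + 169) - 1892)*(-1/2175)) = √(-2188 + (√184 - 1892)*(-1/2175)) = √(-2188 + (2*√46 - 1892)*(-1/2175)) = √(-2188 + (-1892 + 2*√46)*(-1/2175)) = √(-2188 + (1892/2175 - 2*√46/2175)) = √(-4757008/2175 - 2*√46/2175)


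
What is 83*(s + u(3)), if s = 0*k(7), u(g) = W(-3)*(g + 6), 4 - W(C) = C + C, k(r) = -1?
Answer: 7470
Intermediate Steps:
W(C) = 4 - 2*C (W(C) = 4 - (C + C) = 4 - 2*C)
u(g) = 60 + 10*g (u(g) = (4 - 2*(-3))*(g + 6) = (4 + 6)*(6 + g) = 10*(6 + g) = 60 + 10*g)
s = 0 (s = 0*(-1) = 0)
83*(s + u(3)) = 83*(0 + (60 + 10*3)) = 83*(0 + (60 + 30)) = 83*(0 + 90) = 83*90 = 7470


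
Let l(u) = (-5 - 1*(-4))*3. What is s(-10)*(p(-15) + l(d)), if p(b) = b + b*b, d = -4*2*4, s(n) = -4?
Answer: -828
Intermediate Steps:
d = -32 (d = -8*4 = -32)
p(b) = b + b²
l(u) = -3 (l(u) = (-5 + 4)*3 = -1*3 = -3)
s(-10)*(p(-15) + l(d)) = -4*(-15*(1 - 15) - 3) = -4*(-15*(-14) - 3) = -4*(210 - 3) = -4*207 = -828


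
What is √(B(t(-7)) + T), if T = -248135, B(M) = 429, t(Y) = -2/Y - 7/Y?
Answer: I*√247706 ≈ 497.7*I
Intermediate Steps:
t(Y) = -9/Y
√(B(t(-7)) + T) = √(429 - 248135) = √(-247706) = I*√247706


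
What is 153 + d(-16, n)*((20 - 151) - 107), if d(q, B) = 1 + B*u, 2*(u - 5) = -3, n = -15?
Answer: 12410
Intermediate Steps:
u = 7/2 (u = 5 + (1/2)*(-3) = 5 - 3/2 = 7/2 ≈ 3.5000)
d(q, B) = 1 + 7*B/2 (d(q, B) = 1 + B*(7/2) = 1 + 7*B/2)
153 + d(-16, n)*((20 - 151) - 107) = 153 + (1 + (7/2)*(-15))*((20 - 151) - 107) = 153 + (1 - 105/2)*(-131 - 107) = 153 - 103/2*(-238) = 153 + 12257 = 12410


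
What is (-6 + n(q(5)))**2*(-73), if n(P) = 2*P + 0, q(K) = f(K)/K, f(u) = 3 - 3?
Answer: -2628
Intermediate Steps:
f(u) = 0
q(K) = 0 (q(K) = 0/K = 0)
n(P) = 2*P
(-6 + n(q(5)))**2*(-73) = (-6 + 2*0)**2*(-73) = (-6 + 0)**2*(-73) = (-6)**2*(-73) = 36*(-73) = -2628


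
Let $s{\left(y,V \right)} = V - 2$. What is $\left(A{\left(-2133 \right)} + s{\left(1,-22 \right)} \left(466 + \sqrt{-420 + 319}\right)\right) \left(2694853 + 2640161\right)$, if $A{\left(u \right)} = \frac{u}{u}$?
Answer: $-59661461562 - 128040336 i \sqrt{101} \approx -5.9661 \cdot 10^{10} - 1.2868 \cdot 10^{9} i$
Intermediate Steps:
$s{\left(y,V \right)} = -2 + V$
$A{\left(u \right)} = 1$
$\left(A{\left(-2133 \right)} + s{\left(1,-22 \right)} \left(466 + \sqrt{-420 + 319}\right)\right) \left(2694853 + 2640161\right) = \left(1 + \left(-2 - 22\right) \left(466 + \sqrt{-420 + 319}\right)\right) \left(2694853 + 2640161\right) = \left(1 - 24 \left(466 + \sqrt{-101}\right)\right) 5335014 = \left(1 - 24 \left(466 + i \sqrt{101}\right)\right) 5335014 = \left(1 - \left(11184 + 24 i \sqrt{101}\right)\right) 5335014 = \left(-11183 - 24 i \sqrt{101}\right) 5335014 = -59661461562 - 128040336 i \sqrt{101}$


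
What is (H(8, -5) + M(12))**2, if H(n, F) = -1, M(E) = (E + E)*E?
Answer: 82369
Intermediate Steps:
M(E) = 2*E**2 (M(E) = (2*E)*E = 2*E**2)
(H(8, -5) + M(12))**2 = (-1 + 2*12**2)**2 = (-1 + 2*144)**2 = (-1 + 288)**2 = 287**2 = 82369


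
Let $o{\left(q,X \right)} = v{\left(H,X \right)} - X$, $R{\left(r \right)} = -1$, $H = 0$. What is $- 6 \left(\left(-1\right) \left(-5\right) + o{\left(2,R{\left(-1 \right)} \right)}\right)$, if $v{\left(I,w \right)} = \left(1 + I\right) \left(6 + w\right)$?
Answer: $-66$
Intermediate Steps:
$o{\left(q,X \right)} = 6$ ($o{\left(q,X \right)} = \left(6 + X + 6 \cdot 0 + 0 X\right) - X = \left(6 + X + 0 + 0\right) - X = \left(6 + X\right) - X = 6$)
$- 6 \left(\left(-1\right) \left(-5\right) + o{\left(2,R{\left(-1 \right)} \right)}\right) = - 6 \left(\left(-1\right) \left(-5\right) + 6\right) = - 6 \left(5 + 6\right) = \left(-6\right) 11 = -66$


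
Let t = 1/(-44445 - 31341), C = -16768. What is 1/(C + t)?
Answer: -75786/1270779649 ≈ -5.9637e-5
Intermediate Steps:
t = -1/75786 (t = 1/(-75786) = -1/75786 ≈ -1.3195e-5)
1/(C + t) = 1/(-16768 - 1/75786) = 1/(-1270779649/75786) = -75786/1270779649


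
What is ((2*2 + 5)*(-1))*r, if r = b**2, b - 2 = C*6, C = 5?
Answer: -9216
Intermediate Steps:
b = 32 (b = 2 + 5*6 = 2 + 30 = 32)
r = 1024 (r = 32**2 = 1024)
((2*2 + 5)*(-1))*r = ((2*2 + 5)*(-1))*1024 = ((4 + 5)*(-1))*1024 = (9*(-1))*1024 = -9*1024 = -9216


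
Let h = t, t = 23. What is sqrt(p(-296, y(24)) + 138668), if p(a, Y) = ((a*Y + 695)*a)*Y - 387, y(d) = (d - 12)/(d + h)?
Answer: sqrt(202053353)/47 ≈ 302.44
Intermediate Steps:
h = 23
y(d) = (-12 + d)/(23 + d) (y(d) = (d - 12)/(d + 23) = (-12 + d)/(23 + d))
p(a, Y) = -387 + Y*a*(695 + Y*a) (p(a, Y) = ((Y*a + 695)*a)*Y - 387 = ((695 + Y*a)*a)*Y - 387 = (a*(695 + Y*a))*Y - 387 = Y*a*(695 + Y*a) - 387 = -387 + Y*a*(695 + Y*a))
sqrt(p(-296, y(24)) + 138668) = sqrt((-387 + ((-12 + 24)/(23 + 24))**2*(-296)**2 + 695*((-12 + 24)/(23 + 24))*(-296)) + 138668) = sqrt((-387 + (12/47)**2*87616 + 695*(12/47)*(-296)) + 138668) = sqrt((-387 + (144/2209)*87616 - 2468640/47) + 138668) = sqrt((-387 + 12616704/2209 - 2468640/47) + 138668) = sqrt(-104264259/2209 + 138668) = sqrt(202053353/2209) = sqrt(202053353)/47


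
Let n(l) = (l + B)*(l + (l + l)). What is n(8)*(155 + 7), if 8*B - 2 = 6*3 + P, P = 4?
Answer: 42768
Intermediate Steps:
B = 3 (B = ¼ + (6*3 + 4)/8 = ¼ + (18 + 4)/8 = ¼ + (⅛)*22 = ¼ + 11/4 = 3)
n(l) = 3*l*(3 + l) (n(l) = (l + 3)*(l + (l + l)) = (3 + l)*(l + 2*l) = (3 + l)*(3*l) = 3*l*(3 + l))
n(8)*(155 + 7) = (3*8*(3 + 8))*(155 + 7) = (3*8*11)*162 = 264*162 = 42768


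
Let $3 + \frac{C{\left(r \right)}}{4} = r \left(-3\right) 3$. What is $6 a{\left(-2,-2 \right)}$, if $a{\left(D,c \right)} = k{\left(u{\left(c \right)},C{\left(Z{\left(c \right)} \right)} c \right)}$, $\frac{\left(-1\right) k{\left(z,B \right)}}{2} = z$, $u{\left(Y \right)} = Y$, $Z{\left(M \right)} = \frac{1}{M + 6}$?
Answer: $24$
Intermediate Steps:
$Z{\left(M \right)} = \frac{1}{6 + M}$
$C{\left(r \right)} = -12 - 36 r$ ($C{\left(r \right)} = -12 + 4 r \left(-3\right) 3 = -12 + 4 - 3 r 3 = -12 + 4 \left(- 9 r\right) = -12 - 36 r$)
$k{\left(z,B \right)} = - 2 z$
$a{\left(D,c \right)} = - 2 c$
$6 a{\left(-2,-2 \right)} = 6 \left(\left(-2\right) \left(-2\right)\right) = 6 \cdot 4 = 24$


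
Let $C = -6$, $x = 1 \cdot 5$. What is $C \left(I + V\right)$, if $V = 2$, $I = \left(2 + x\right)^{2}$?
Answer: $-306$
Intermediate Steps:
$x = 5$
$I = 49$ ($I = \left(2 + 5\right)^{2} = 7^{2} = 49$)
$C \left(I + V\right) = - 6 \left(49 + 2\right) = \left(-6\right) 51 = -306$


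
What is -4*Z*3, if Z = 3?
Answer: -36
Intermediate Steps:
-4*Z*3 = -12*3 = -4*9 = -36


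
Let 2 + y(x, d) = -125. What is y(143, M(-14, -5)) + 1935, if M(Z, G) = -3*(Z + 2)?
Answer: 1808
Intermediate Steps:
M(Z, G) = -6 - 3*Z (M(Z, G) = -3*(2 + Z) = -6 - 3*Z)
y(x, d) = -127 (y(x, d) = -2 - 125 = -127)
y(143, M(-14, -5)) + 1935 = -127 + 1935 = 1808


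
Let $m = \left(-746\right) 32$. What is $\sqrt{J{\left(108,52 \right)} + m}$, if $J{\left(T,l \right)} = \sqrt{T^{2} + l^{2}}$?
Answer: $2 \sqrt{-5968 + \sqrt{898}} \approx 154.12 i$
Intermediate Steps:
$m = -23872$
$\sqrt{J{\left(108,52 \right)} + m} = \sqrt{\sqrt{108^{2} + 52^{2}} - 23872} = \sqrt{\sqrt{11664 + 2704} - 23872} = \sqrt{\sqrt{14368} - 23872} = \sqrt{4 \sqrt{898} - 23872} = \sqrt{-23872 + 4 \sqrt{898}}$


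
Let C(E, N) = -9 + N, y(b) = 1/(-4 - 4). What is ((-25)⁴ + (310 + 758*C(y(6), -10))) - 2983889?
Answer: -2607356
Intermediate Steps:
y(b) = -⅛ (y(b) = 1/(-8) = -⅛)
((-25)⁴ + (310 + 758*C(y(6), -10))) - 2983889 = ((-25)⁴ + (310 + 758*(-9 - 10))) - 2983889 = (390625 + (310 + 758*(-19))) - 2983889 = (390625 + (310 - 14402)) - 2983889 = (390625 - 14092) - 2983889 = 376533 - 2983889 = -2607356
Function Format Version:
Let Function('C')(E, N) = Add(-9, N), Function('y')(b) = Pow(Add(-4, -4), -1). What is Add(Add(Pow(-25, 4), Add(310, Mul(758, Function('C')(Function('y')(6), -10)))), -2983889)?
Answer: -2607356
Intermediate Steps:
Function('y')(b) = Rational(-1, 8) (Function('y')(b) = Pow(-8, -1) = Rational(-1, 8))
Add(Add(Pow(-25, 4), Add(310, Mul(758, Function('C')(Function('y')(6), -10)))), -2983889) = Add(Add(Pow(-25, 4), Add(310, Mul(758, Add(-9, -10)))), -2983889) = Add(Add(390625, Add(310, Mul(758, -19))), -2983889) = Add(Add(390625, Add(310, -14402)), -2983889) = Add(Add(390625, -14092), -2983889) = Add(376533, -2983889) = -2607356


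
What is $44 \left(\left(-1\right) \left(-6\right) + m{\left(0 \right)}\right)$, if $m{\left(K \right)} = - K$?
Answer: $264$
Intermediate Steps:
$44 \left(\left(-1\right) \left(-6\right) + m{\left(0 \right)}\right) = 44 \left(\left(-1\right) \left(-6\right) - 0\right) = 44 \left(6 + 0\right) = 44 \cdot 6 = 264$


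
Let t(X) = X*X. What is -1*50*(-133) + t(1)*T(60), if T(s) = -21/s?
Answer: 132993/20 ≈ 6649.6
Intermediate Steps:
t(X) = X**2
-1*50*(-133) + t(1)*T(60) = -1*50*(-133) + 1**2*(-21/60) = -50*(-133) + 1*(-21*1/60) = 6650 + 1*(-7/20) = 6650 - 7/20 = 132993/20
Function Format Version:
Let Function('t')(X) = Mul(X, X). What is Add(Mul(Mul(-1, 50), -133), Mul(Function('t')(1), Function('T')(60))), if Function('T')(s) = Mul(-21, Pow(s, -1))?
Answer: Rational(132993, 20) ≈ 6649.6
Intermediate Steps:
Function('t')(X) = Pow(X, 2)
Add(Mul(Mul(-1, 50), -133), Mul(Function('t')(1), Function('T')(60))) = Add(Mul(Mul(-1, 50), -133), Mul(Pow(1, 2), Mul(-21, Pow(60, -1)))) = Add(Mul(-50, -133), Mul(1, Mul(-21, Rational(1, 60)))) = Add(6650, Mul(1, Rational(-7, 20))) = Add(6650, Rational(-7, 20)) = Rational(132993, 20)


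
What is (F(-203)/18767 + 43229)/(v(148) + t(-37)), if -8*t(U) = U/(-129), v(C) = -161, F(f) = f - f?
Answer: -44612328/166189 ≈ -268.44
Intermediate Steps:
F(f) = 0
t(U) = U/1032 (t(U) = -U/(8*(-129)) = -U*(-1)/(8*129) = -(-1)*U/1032 = U/1032)
(F(-203)/18767 + 43229)/(v(148) + t(-37)) = (0/18767 + 43229)/(-161 + (1/1032)*(-37)) = (0*(1/18767) + 43229)/(-161 - 37/1032) = (0 + 43229)/(-166189/1032) = 43229*(-1032/166189) = -44612328/166189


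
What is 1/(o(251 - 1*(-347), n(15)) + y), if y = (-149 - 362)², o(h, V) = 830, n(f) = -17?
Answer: 1/261951 ≈ 3.8175e-6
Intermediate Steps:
y = 261121 (y = (-511)² = 261121)
1/(o(251 - 1*(-347), n(15)) + y) = 1/(830 + 261121) = 1/261951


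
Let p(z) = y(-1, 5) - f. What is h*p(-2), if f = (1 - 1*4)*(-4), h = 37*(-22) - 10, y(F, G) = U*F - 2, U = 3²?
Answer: 18952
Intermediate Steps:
U = 9
y(F, G) = -2 + 9*F (y(F, G) = 9*F - 2 = -2 + 9*F)
h = -824 (h = -814 - 10 = -824)
f = 12 (f = (1 - 4)*(-4) = -3*(-4) = 12)
p(z) = -23 (p(z) = (-2 + 9*(-1)) - 1*12 = (-2 - 9) - 12 = -11 - 12 = -23)
h*p(-2) = -824*(-23) = 18952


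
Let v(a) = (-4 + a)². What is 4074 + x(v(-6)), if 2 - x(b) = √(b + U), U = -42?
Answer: 4076 - √58 ≈ 4068.4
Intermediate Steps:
x(b) = 2 - √(-42 + b) (x(b) = 2 - √(b - 42) = 2 - √(-42 + b))
4074 + x(v(-6)) = 4074 + (2 - √(-42 + (-4 - 6)²)) = 4074 + (2 - √(-42 + (-10)²)) = 4074 + (2 - √(-42 + 100)) = 4074 + (2 - √58) = 4076 - √58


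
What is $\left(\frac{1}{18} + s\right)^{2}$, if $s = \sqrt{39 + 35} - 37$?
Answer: $\frac{466201}{324} - \frac{665 \sqrt{74}}{9} \approx 803.28$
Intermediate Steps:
$s = -37 + \sqrt{74}$ ($s = \sqrt{74} - 37 = -37 + \sqrt{74} \approx -28.398$)
$\left(\frac{1}{18} + s\right)^{2} = \left(\frac{1}{18} - \left(37 - \sqrt{74}\right)\right)^{2} = \left(- \frac{665}{18} + \sqrt{74}\right)^{2}$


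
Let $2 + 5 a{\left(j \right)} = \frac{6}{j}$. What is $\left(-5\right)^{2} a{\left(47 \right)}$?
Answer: $- \frac{440}{47} \approx -9.3617$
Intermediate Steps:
$a{\left(j \right)} = - \frac{2}{5} + \frac{6}{5 j}$ ($a{\left(j \right)} = - \frac{2}{5} + \frac{6 \frac{1}{j}}{5} = - \frac{2}{5} + \frac{6}{5 j}$)
$\left(-5\right)^{2} a{\left(47 \right)} = \left(-5\right)^{2} \frac{2 \left(3 - 47\right)}{5 \cdot 47} = 25 \cdot \frac{2}{5} \cdot \frac{1}{47} \left(3 - 47\right) = 25 \cdot \frac{2}{5} \cdot \frac{1}{47} \left(-44\right) = 25 \left(- \frac{88}{235}\right) = - \frac{440}{47}$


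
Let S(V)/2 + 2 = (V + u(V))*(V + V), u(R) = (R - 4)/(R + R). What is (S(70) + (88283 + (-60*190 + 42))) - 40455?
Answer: 56198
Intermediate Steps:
u(R) = (-4 + R)/(2*R) (u(R) = (-4 + R)/((2*R)) = (-4 + R)*(1/(2*R)) = (-4 + R)/(2*R))
S(V) = -4 + 4*V*(V + (-4 + V)/(2*V)) (S(V) = -4 + 2*((V + (-4 + V)/(2*V))*(V + V)) = -4 + 2*((V + (-4 + V)/(2*V))*(2*V)) = -4 + 2*(2*V*(V + (-4 + V)/(2*V))) = -4 + 4*V*(V + (-4 + V)/(2*V)))
(S(70) + (88283 + (-60*190 + 42))) - 40455 = ((-12 + 2*70 + 4*70²) + (88283 + (-60*190 + 42))) - 40455 = ((-12 + 140 + 4*4900) + (88283 + (-11400 + 42))) - 40455 = ((-12 + 140 + 19600) + (88283 - 11358)) - 40455 = (19728 + 76925) - 40455 = 96653 - 40455 = 56198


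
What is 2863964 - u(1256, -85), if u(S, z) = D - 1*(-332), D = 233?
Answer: 2863399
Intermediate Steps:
u(S, z) = 565 (u(S, z) = 233 - 1*(-332) = 233 + 332 = 565)
2863964 - u(1256, -85) = 2863964 - 1*565 = 2863964 - 565 = 2863399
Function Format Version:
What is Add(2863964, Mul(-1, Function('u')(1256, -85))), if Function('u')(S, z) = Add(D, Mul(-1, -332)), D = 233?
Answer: 2863399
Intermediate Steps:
Function('u')(S, z) = 565 (Function('u')(S, z) = Add(233, Mul(-1, -332)) = Add(233, 332) = 565)
Add(2863964, Mul(-1, Function('u')(1256, -85))) = Add(2863964, Mul(-1, 565)) = Add(2863964, -565) = 2863399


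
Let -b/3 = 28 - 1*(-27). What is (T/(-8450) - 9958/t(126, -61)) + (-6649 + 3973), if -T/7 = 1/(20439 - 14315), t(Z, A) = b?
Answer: -4466683803689/1707677400 ≈ -2615.6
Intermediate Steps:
b = -165 (b = -3*(28 - 1*(-27)) = -3*(28 + 27) = -3*55 = -165)
t(Z, A) = -165
T = -7/6124 (T = -7/(20439 - 14315) = -7/6124 ≈ -0.0011430)
(T/(-8450) - 9958/t(126, -61)) + (-6649 + 3973) = (-7/6124/(-8450) - 9958/(-165)) + (-6649 + 3973) = (-7/6124*(-1/8450) - 9958*(-1/165)) - 2676 = (7/51747800 + 9958/165) - 2676 = 103060918711/1707677400 - 2676 = -4466683803689/1707677400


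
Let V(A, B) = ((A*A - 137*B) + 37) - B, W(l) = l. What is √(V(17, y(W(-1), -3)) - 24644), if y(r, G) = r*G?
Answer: 6*I*√687 ≈ 157.26*I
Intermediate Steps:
y(r, G) = G*r
V(A, B) = 37 + A² - 138*B (V(A, B) = ((A² - 137*B) + 37) - B = (37 + A² - 137*B) - B = 37 + A² - 138*B)
√(V(17, y(W(-1), -3)) - 24644) = √((37 + 17² - (-414)*(-1)) - 24644) = √((37 + 289 - 138*3) - 24644) = √((37 + 289 - 414) - 24644) = √(-88 - 24644) = √(-24732) = 6*I*√687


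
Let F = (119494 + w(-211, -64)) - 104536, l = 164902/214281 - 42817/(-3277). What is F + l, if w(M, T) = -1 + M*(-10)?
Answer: 413591131190/24213753 ≈ 17081.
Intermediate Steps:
w(M, T) = -1 - 10*M
l = 335008739/24213753 (l = 164902*(1/214281) - 42817*(-1/3277) = 164902/214281 + 42817/3277 = 335008739/24213753 ≈ 13.835)
F = 17067 (F = (119494 + (-1 - 10*(-211))) - 104536 = (119494 + (-1 + 2110)) - 104536 = (119494 + 2109) - 104536 = 121603 - 104536 = 17067)
F + l = 17067 + 335008739/24213753 = 413591131190/24213753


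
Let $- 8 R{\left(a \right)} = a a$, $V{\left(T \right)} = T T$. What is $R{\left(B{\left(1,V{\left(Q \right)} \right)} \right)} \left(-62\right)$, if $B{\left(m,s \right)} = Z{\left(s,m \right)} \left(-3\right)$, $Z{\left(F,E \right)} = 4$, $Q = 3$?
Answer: $1116$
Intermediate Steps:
$V{\left(T \right)} = T^{2}$
$B{\left(m,s \right)} = -12$ ($B{\left(m,s \right)} = 4 \left(-3\right) = -12$)
$R{\left(a \right)} = - \frac{a^{2}}{8}$ ($R{\left(a \right)} = - \frac{a a}{8} = - \frac{a^{2}}{8}$)
$R{\left(B{\left(1,V{\left(Q \right)} \right)} \right)} \left(-62\right) = - \frac{\left(-12\right)^{2}}{8} \left(-62\right) = \left(- \frac{1}{8}\right) 144 \left(-62\right) = \left(-18\right) \left(-62\right) = 1116$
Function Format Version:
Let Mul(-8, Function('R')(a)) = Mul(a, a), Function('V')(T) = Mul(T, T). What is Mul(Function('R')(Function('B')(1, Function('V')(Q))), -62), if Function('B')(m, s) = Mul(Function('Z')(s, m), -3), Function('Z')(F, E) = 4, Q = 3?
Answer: 1116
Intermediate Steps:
Function('V')(T) = Pow(T, 2)
Function('B')(m, s) = -12 (Function('B')(m, s) = Mul(4, -3) = -12)
Function('R')(a) = Mul(Rational(-1, 8), Pow(a, 2)) (Function('R')(a) = Mul(Rational(-1, 8), Mul(a, a)) = Mul(Rational(-1, 8), Pow(a, 2)))
Mul(Function('R')(Function('B')(1, Function('V')(Q))), -62) = Mul(Mul(Rational(-1, 8), Pow(-12, 2)), -62) = Mul(Mul(Rational(-1, 8), 144), -62) = Mul(-18, -62) = 1116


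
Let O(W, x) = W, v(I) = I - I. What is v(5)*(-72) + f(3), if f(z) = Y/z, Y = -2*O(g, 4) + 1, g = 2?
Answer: -1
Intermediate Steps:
v(I) = 0
Y = -3 (Y = -2*2 + 1 = -4 + 1 = -3)
f(z) = -3/z
v(5)*(-72) + f(3) = 0*(-72) - 3/3 = 0 - 3*⅓ = 0 - 1 = -1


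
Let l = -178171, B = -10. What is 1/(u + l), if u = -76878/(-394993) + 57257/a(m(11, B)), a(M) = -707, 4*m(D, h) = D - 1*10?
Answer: -279260051/49778604308176 ≈ -5.6100e-6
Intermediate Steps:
m(D, h) = -5/2 + D/4 (m(D, h) = (D - 1*10)/4 = (D - 10)/4 = (-10 + D)/4 = -5/2 + D/4)
u = -22561761455/279260051 (u = -76878/(-394993) + 57257/(-707) = -76878*(-1/394993) + 57257*(-1/707) = 76878/394993 - 57257/707 = -22561761455/279260051 ≈ -80.791)
1/(u + l) = 1/(-22561761455/279260051 - 178171) = 1/(-49778604308176/279260051) = -279260051/49778604308176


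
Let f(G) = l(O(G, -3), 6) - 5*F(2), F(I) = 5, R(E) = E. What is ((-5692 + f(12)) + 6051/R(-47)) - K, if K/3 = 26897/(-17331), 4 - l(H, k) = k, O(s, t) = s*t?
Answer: -1586509629/271519 ≈ -5843.1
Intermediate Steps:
l(H, k) = 4 - k
K = -26897/5777 (K = 3*(26897/(-17331)) = 3*(26897*(-1/17331)) = 3*(-26897/17331) = -26897/5777 ≈ -4.6559)
f(G) = -27 (f(G) = (4 - 1*6) - 5*5 = (4 - 6) - 25 = -2 - 25 = -27)
((-5692 + f(12)) + 6051/R(-47)) - K = ((-5692 - 27) + 6051/(-47)) - 1*(-26897/5777) = (-5719 + 6051*(-1/47)) + 26897/5777 = (-5719 - 6051/47) + 26897/5777 = -274844/47 + 26897/5777 = -1586509629/271519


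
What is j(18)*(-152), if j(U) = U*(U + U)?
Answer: -98496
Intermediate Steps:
j(U) = 2*U² (j(U) = U*(2*U) = 2*U²)
j(18)*(-152) = (2*18²)*(-152) = (2*324)*(-152) = 648*(-152) = -98496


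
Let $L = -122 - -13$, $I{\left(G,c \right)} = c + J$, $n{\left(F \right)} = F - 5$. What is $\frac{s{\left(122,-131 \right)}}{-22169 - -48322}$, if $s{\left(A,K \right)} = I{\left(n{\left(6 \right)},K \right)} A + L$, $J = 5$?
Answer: $- \frac{15481}{26153} \approx -0.59194$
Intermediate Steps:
$n{\left(F \right)} = -5 + F$
$I{\left(G,c \right)} = 5 + c$ ($I{\left(G,c \right)} = c + 5 = 5 + c$)
$L = -109$ ($L = -122 + 13 = -109$)
$s{\left(A,K \right)} = -109 + A \left(5 + K\right)$ ($s{\left(A,K \right)} = \left(5 + K\right) A - 109 = A \left(5 + K\right) - 109 = -109 + A \left(5 + K\right)$)
$\frac{s{\left(122,-131 \right)}}{-22169 - -48322} = \frac{-109 + 122 \left(5 - 131\right)}{-22169 - -48322} = \frac{-109 + 122 \left(-126\right)}{-22169 + 48322} = \frac{-109 - 15372}{26153} = \left(-15481\right) \frac{1}{26153} = - \frac{15481}{26153}$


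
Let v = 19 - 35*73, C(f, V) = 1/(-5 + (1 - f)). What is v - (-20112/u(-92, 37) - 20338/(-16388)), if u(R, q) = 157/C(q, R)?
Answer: -133991012589/52744778 ≈ -2540.4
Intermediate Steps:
C(f, V) = 1/(-4 - f)
u(R, q) = -628 - 157*q (u(R, q) = 157/((-1/(4 + q))) = 157*(-4 - q) = -628 - 157*q)
v = -2536 (v = 19 - 2555 = -2536)
v - (-20112/u(-92, 37) - 20338/(-16388)) = -2536 - (-20112/(-628 - 157*37) - 20338/(-16388)) = -2536 - (-20112/(-628 - 5809) - 20338*(-1/16388)) = -2536 - (-20112/(-6437) + 10169/8194) = -2536 - (-20112*(-1/6437) + 10169/8194) = -2536 - (20112/6437 + 10169/8194) = -2536 - 1*230255581/52744778 = -2536 - 230255581/52744778 = -133991012589/52744778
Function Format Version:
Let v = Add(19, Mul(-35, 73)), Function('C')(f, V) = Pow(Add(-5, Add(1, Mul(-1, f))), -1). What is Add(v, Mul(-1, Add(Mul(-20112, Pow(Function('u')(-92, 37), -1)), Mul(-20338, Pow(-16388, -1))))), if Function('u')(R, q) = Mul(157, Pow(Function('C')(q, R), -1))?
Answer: Rational(-133991012589, 52744778) ≈ -2540.4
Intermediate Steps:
Function('C')(f, V) = Pow(Add(-4, Mul(-1, f)), -1)
Function('u')(R, q) = Add(-628, Mul(-157, q)) (Function('u')(R, q) = Mul(157, Pow(Mul(-1, Pow(Add(4, q), -1)), -1)) = Mul(157, Add(-4, Mul(-1, q))) = Add(-628, Mul(-157, q)))
v = -2536 (v = Add(19, -2555) = -2536)
Add(v, Mul(-1, Add(Mul(-20112, Pow(Function('u')(-92, 37), -1)), Mul(-20338, Pow(-16388, -1))))) = Add(-2536, Mul(-1, Add(Mul(-20112, Pow(Add(-628, Mul(-157, 37)), -1)), Mul(-20338, Pow(-16388, -1))))) = Add(-2536, Mul(-1, Add(Mul(-20112, Pow(Add(-628, -5809), -1)), Mul(-20338, Rational(-1, 16388))))) = Add(-2536, Mul(-1, Add(Mul(-20112, Pow(-6437, -1)), Rational(10169, 8194)))) = Add(-2536, Mul(-1, Add(Mul(-20112, Rational(-1, 6437)), Rational(10169, 8194)))) = Add(-2536, Mul(-1, Add(Rational(20112, 6437), Rational(10169, 8194)))) = Add(-2536, Mul(-1, Rational(230255581, 52744778))) = Add(-2536, Rational(-230255581, 52744778)) = Rational(-133991012589, 52744778)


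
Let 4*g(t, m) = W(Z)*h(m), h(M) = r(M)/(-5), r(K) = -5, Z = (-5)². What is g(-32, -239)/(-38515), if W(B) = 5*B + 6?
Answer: -131/154060 ≈ -0.00085032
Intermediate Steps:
Z = 25
W(B) = 6 + 5*B
h(M) = 1 (h(M) = -5/(-5) = -5*(-⅕) = 1)
g(t, m) = 131/4 (g(t, m) = ((6 + 5*25)*1)/4 = ((6 + 125)*1)/4 = (131*1)/4 = (¼)*131 = 131/4)
g(-32, -239)/(-38515) = (131/4)/(-38515) = (131/4)*(-1/38515) = -131/154060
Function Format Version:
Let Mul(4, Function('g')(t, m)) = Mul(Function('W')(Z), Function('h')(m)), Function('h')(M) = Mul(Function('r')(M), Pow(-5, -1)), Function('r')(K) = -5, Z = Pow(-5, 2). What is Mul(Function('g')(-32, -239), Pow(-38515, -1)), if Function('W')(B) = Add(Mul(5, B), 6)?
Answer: Rational(-131, 154060) ≈ -0.00085032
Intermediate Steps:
Z = 25
Function('W')(B) = Add(6, Mul(5, B))
Function('h')(M) = 1 (Function('h')(M) = Mul(-5, Pow(-5, -1)) = Mul(-5, Rational(-1, 5)) = 1)
Function('g')(t, m) = Rational(131, 4) (Function('g')(t, m) = Mul(Rational(1, 4), Mul(Add(6, Mul(5, 25)), 1)) = Mul(Rational(1, 4), Mul(Add(6, 125), 1)) = Mul(Rational(1, 4), Mul(131, 1)) = Mul(Rational(1, 4), 131) = Rational(131, 4))
Mul(Function('g')(-32, -239), Pow(-38515, -1)) = Mul(Rational(131, 4), Pow(-38515, -1)) = Mul(Rational(131, 4), Rational(-1, 38515)) = Rational(-131, 154060)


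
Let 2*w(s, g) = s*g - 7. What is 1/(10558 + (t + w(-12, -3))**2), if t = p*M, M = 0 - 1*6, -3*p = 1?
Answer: 4/43321 ≈ 9.2334e-5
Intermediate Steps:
p = -1/3 (p = -1/3*1 = -1/3 ≈ -0.33333)
M = -6 (M = 0 - 6 = -6)
w(s, g) = -7/2 + g*s/2 (w(s, g) = (s*g - 7)/2 = (g*s - 7)/2 = (-7 + g*s)/2 = -7/2 + g*s/2)
t = 2 (t = -1/3*(-6) = 2)
1/(10558 + (t + w(-12, -3))**2) = 1/(10558 + (2 + (-7/2 + (1/2)*(-3)*(-12)))**2) = 1/(10558 + (2 + (-7/2 + 18))**2) = 1/(10558 + (2 + 29/2)**2) = 1/(10558 + (33/2)**2) = 1/(10558 + 1089/4) = 1/(43321/4) = 4/43321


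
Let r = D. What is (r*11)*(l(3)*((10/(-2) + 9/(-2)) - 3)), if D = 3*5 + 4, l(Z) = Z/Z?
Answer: -5225/2 ≈ -2612.5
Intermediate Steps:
l(Z) = 1
D = 19 (D = 15 + 4 = 19)
r = 19
(r*11)*(l(3)*((10/(-2) + 9/(-2)) - 3)) = (19*11)*(1*((10/(-2) + 9/(-2)) - 3)) = 209*(1*((10*(-½) + 9*(-½)) - 3)) = 209*(1*((-5 - 9/2) - 3)) = 209*(1*(-19/2 - 3)) = 209*(1*(-25/2)) = 209*(-25/2) = -5225/2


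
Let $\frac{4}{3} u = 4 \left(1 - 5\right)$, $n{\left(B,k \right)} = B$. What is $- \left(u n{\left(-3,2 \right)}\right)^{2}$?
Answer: $-1296$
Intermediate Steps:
$u = -12$ ($u = \frac{3 \cdot 4 \left(1 - 5\right)}{4} = \frac{3 \cdot 4 \left(-4\right)}{4} = \frac{3}{4} \left(-16\right) = -12$)
$- \left(u n{\left(-3,2 \right)}\right)^{2} = - \left(\left(-12\right) \left(-3\right)\right)^{2} = - 36^{2} = \left(-1\right) 1296 = -1296$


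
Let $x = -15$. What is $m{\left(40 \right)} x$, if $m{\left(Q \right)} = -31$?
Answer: $465$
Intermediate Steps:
$m{\left(40 \right)} x = \left(-31\right) \left(-15\right) = 465$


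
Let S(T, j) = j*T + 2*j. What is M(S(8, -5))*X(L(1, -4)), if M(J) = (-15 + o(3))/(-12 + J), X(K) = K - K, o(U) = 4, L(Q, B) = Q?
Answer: 0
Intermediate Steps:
S(T, j) = 2*j + T*j (S(T, j) = T*j + 2*j = 2*j + T*j)
X(K) = 0
M(J) = -11/(-12 + J) (M(J) = (-15 + 4)/(-12 + J) = -11/(-12 + J))
M(S(8, -5))*X(L(1, -4)) = -11/(-12 - 5*(2 + 8))*0 = -11/(-12 - 5*10)*0 = -11/(-12 - 50)*0 = -11/(-62)*0 = -11*(-1/62)*0 = (11/62)*0 = 0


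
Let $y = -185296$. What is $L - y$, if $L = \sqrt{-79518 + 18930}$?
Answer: $185296 + 18 i \sqrt{187} \approx 1.853 \cdot 10^{5} + 246.15 i$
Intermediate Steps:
$L = 18 i \sqrt{187}$ ($L = \sqrt{-60588} = 18 i \sqrt{187} \approx 246.15 i$)
$L - y = 18 i \sqrt{187} - -185296 = 18 i \sqrt{187} + 185296 = 185296 + 18 i \sqrt{187}$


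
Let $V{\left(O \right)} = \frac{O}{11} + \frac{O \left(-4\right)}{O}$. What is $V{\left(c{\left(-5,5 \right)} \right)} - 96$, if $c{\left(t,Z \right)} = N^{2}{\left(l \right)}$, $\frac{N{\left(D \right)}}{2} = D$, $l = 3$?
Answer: $- \frac{1064}{11} \approx -96.727$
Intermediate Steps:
$N{\left(D \right)} = 2 D$
$c{\left(t,Z \right)} = 36$ ($c{\left(t,Z \right)} = \left(2 \cdot 3\right)^{2} = 6^{2} = 36$)
$V{\left(O \right)} = -4 + \frac{O}{11}$ ($V{\left(O \right)} = O \frac{1}{11} + \frac{\left(-4\right) O}{O} = \frac{O}{11} - 4 = -4 + \frac{O}{11}$)
$V{\left(c{\left(-5,5 \right)} \right)} - 96 = \left(-4 + \frac{1}{11} \cdot 36\right) - 96 = \left(-4 + \frac{36}{11}\right) - 96 = - \frac{8}{11} - 96 = - \frac{1064}{11}$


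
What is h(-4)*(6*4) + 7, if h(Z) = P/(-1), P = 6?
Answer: -137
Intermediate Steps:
h(Z) = -6 (h(Z) = 6/(-1) = 6*(-1) = -6)
h(-4)*(6*4) + 7 = -36*4 + 7 = -6*24 + 7 = -144 + 7 = -137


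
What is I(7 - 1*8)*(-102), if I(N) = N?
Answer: 102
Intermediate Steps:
I(7 - 1*8)*(-102) = (7 - 1*8)*(-102) = (7 - 8)*(-102) = -1*(-102) = 102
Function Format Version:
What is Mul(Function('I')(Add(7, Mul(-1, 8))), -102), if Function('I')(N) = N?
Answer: 102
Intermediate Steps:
Mul(Function('I')(Add(7, Mul(-1, 8))), -102) = Mul(Add(7, Mul(-1, 8)), -102) = Mul(Add(7, -8), -102) = Mul(-1, -102) = 102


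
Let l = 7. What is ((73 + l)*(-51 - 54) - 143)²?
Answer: 72982849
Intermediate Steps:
((73 + l)*(-51 - 54) - 143)² = ((73 + 7)*(-51 - 54) - 143)² = (80*(-105) - 143)² = (-8400 - 143)² = (-8543)² = 72982849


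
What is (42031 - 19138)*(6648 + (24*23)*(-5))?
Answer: 89007984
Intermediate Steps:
(42031 - 19138)*(6648 + (24*23)*(-5)) = 22893*(6648 + 552*(-5)) = 22893*(6648 - 2760) = 22893*3888 = 89007984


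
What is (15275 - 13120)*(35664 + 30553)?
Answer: 142697635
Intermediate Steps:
(15275 - 13120)*(35664 + 30553) = 2155*66217 = 142697635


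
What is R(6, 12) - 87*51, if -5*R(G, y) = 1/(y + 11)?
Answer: -510256/115 ≈ -4437.0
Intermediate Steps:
R(G, y) = -1/(5*(11 + y)) (R(G, y) = -1/(5*(y + 11)) = -1/(5*(11 + y)))
R(6, 12) - 87*51 = -1/(55 + 5*12) - 87*51 = -1/(55 + 60) - 4437 = -1/115 - 4437 = -510256/115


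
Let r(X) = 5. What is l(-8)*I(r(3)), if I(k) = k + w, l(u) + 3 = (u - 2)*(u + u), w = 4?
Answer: 1413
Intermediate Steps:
l(u) = -3 + 2*u*(-2 + u) (l(u) = -3 + (u - 2)*(u + u) = -3 + (-2 + u)*(2*u) = -3 + 2*u*(-2 + u))
I(k) = 4 + k (I(k) = k + 4 = 4 + k)
l(-8)*I(r(3)) = (-3 - 4*(-8) + 2*(-8)²)*(4 + 5) = (-3 + 32 + 2*64)*9 = (-3 + 32 + 128)*9 = 157*9 = 1413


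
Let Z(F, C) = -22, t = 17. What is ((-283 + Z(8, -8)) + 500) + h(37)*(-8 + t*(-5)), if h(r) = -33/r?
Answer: 10284/37 ≈ 277.95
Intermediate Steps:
((-283 + Z(8, -8)) + 500) + h(37)*(-8 + t*(-5)) = ((-283 - 22) + 500) + (-33/37)*(-8 + 17*(-5)) = (-305 + 500) + (-33*1/37)*(-8 - 85) = 195 - 33/37*(-93) = 195 + 3069/37 = 10284/37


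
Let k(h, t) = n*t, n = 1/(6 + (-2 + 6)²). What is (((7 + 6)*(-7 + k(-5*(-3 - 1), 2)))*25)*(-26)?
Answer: 642200/11 ≈ 58382.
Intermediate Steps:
n = 1/22 (n = 1/(6 + 4²) = 1/(6 + 16) = 1/22 ≈ 0.045455)
k(h, t) = t/22
(((7 + 6)*(-7 + k(-5*(-3 - 1), 2)))*25)*(-26) = (((7 + 6)*(-7 + (1/22)*2))*25)*(-26) = ((13*(-7 + 1/11))*25)*(-26) = ((13*(-76/11))*25)*(-26) = -988/11*25*(-26) = -24700/11*(-26) = 642200/11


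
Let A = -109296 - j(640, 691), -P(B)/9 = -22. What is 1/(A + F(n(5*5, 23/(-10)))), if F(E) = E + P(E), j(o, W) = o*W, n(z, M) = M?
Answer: -10/5513403 ≈ -1.8138e-6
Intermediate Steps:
P(B) = 198 (P(B) = -9*(-22) = 198)
j(o, W) = W*o
F(E) = 198 + E (F(E) = E + 198 = 198 + E)
A = -551536 (A = -109296 - 691*640 = -109296 - 1*442240 = -109296 - 442240 = -551536)
1/(A + F(n(5*5, 23/(-10)))) = 1/(-551536 + (198 + 23/(-10))) = 1/(-551536 + (198 + 23*(-⅒))) = 1/(-551536 + (198 - 23/10)) = 1/(-551536 + 1957/10) = 1/(-5513403/10) = -10/5513403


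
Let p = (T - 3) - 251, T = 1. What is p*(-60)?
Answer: 15180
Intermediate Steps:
p = -253 (p = (1 - 3) - 251 = -2 - 251 = -253)
p*(-60) = -253*(-60) = 15180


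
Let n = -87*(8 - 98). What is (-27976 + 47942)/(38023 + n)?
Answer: 19966/45853 ≈ 0.43543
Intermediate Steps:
n = 7830 (n = -87*(-90) = 7830)
(-27976 + 47942)/(38023 + n) = (-27976 + 47942)/(38023 + 7830) = 19966/45853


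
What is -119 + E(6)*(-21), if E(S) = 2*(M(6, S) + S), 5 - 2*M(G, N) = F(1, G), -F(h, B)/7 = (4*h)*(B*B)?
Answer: -21644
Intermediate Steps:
F(h, B) = -28*h*B² (F(h, B) = -7*4*h*B*B = -7*4*h*B² = -28*h*B²)
M(G, N) = 5/2 + 14*G² (M(G, N) = 5/2 - (-14)*G² = 5/2 + 14*G²)
E(S) = 1013 + 2*S (E(S) = 2*((5/2 + 14*6²) + S) = 2*((5/2 + 14*36) + S) = 2*((5/2 + 504) + S) = 2*(1013/2 + S) = 1013 + 2*S)
-119 + E(6)*(-21) = -119 + (1013 + 2*6)*(-21) = -119 + (1013 + 12)*(-21) = -119 + 1025*(-21) = -119 - 21525 = -21644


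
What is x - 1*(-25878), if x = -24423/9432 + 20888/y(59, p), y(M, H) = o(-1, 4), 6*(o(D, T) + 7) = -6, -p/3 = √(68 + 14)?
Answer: 73143307/3144 ≈ 23264.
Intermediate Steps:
p = -3*√82 (p = -3*√(68 + 14) = -3*√82 ≈ -27.166)
o(D, T) = -8 (o(D, T) = -7 + (⅙)*(-6) = -7 - 1 = -8)
y(M, H) = -8
x = -8217125/3144 (x = -24423/9432 + 20888/(-8) = -24423*1/9432 + 20888*(-⅛) = -8141/3144 - 2611 = -8217125/3144 ≈ -2613.6)
x - 1*(-25878) = -8217125/3144 - 1*(-25878) = -8217125/3144 + 25878 = 73143307/3144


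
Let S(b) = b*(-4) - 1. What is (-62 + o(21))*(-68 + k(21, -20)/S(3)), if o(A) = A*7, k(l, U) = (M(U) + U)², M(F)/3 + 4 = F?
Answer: -794580/13 ≈ -61122.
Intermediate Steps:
M(F) = -12 + 3*F
S(b) = -1 - 4*b (S(b) = -4*b - 1 = -1 - 4*b)
k(l, U) = (-12 + 4*U)² (k(l, U) = ((-12 + 3*U) + U)² = (-12 + 4*U)²)
o(A) = 7*A
(-62 + o(21))*(-68 + k(21, -20)/S(3)) = (-62 + 7*21)*(-68 + (16*(-3 - 20)²)/(-1 - 4*3)) = (-62 + 147)*(-68 + (16*(-23)²)/(-1 - 12)) = 85*(-68 + (16*529)/(-13)) = 85*(-68 + 8464*(-1/13)) = 85*(-68 - 8464/13) = 85*(-9348/13) = -794580/13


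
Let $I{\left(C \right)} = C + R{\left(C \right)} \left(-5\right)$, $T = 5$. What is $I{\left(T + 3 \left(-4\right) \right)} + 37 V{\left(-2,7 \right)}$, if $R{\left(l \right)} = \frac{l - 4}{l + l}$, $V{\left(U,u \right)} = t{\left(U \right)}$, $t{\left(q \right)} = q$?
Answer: $- \frac{1189}{14} \approx -84.929$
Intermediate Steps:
$V{\left(U,u \right)} = U$
$R{\left(l \right)} = \frac{-4 + l}{2 l}$
$I{\left(C \right)} = C - \frac{5 \left(-4 + C\right)}{2 C}$ ($I{\left(C \right)} = C + \frac{-4 + C}{2 C} \left(-5\right) = C - \frac{5 \left(-4 + C\right)}{2 C}$)
$I{\left(T + 3 \left(-4\right) \right)} + 37 V{\left(-2,7 \right)} = \left(- \frac{5}{2} + \left(5 + 3 \left(-4\right)\right) + \frac{10}{5 + 3 \left(-4\right)}\right) + 37 \left(-2\right) = \left(- \frac{5}{2} + \left(5 - 12\right) + \frac{10}{5 - 12}\right) - 74 = \left(- \frac{5}{2} - 7 + \frac{10}{-7}\right) - 74 = \left(- \frac{5}{2} - 7 + 10 \left(- \frac{1}{7}\right)\right) - 74 = \left(- \frac{5}{2} - 7 - \frac{10}{7}\right) - 74 = - \frac{153}{14} - 74 = - \frac{1189}{14}$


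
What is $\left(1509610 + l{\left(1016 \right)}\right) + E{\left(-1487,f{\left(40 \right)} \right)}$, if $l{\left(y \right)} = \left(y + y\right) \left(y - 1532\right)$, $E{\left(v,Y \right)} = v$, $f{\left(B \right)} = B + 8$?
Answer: $459611$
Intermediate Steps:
$f{\left(B \right)} = 8 + B$
$l{\left(y \right)} = 2 y \left(-1532 + y\right)$
$\left(1509610 + l{\left(1016 \right)}\right) + E{\left(-1487,f{\left(40 \right)} \right)} = \left(1509610 + 2 \cdot 1016 \left(-1532 + 1016\right)\right) - 1487 = \left(1509610 + 2 \cdot 1016 \left(-516\right)\right) - 1487 = \left(1509610 - 1048512\right) - 1487 = 461098 - 1487 = 459611$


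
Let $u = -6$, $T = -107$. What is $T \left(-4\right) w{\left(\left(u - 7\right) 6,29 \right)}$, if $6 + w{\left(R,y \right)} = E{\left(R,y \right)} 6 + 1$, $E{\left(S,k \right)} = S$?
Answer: $-202444$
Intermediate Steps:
$w{\left(R,y \right)} = -5 + 6 R$ ($w{\left(R,y \right)} = -6 + \left(R 6 + 1\right) = -6 + \left(6 R + 1\right) = -6 + \left(1 + 6 R\right) = -5 + 6 R$)
$T \left(-4\right) w{\left(\left(u - 7\right) 6,29 \right)} = \left(-107\right) \left(-4\right) \left(-5 + 6 \left(-6 - 7\right) 6\right) = 428 \left(-5 + 6 \left(-6 - 7\right) 6\right) = 428 \left(-5 + 6 \left(\left(-13\right) 6\right)\right) = 428 \left(-5 + 6 \left(-78\right)\right) = 428 \left(-5 - 468\right) = 428 \left(-473\right) = -202444$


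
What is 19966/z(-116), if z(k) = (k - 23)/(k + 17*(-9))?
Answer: 5370854/139 ≈ 38639.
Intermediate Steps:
z(k) = (-23 + k)/(-153 + k) (z(k) = (-23 + k)/(k - 153) = (-23 + k)/(-153 + k))
19966/z(-116) = 19966/(((-23 - 116)/(-153 - 116))) = 19966/((-139/(-269))) = 19966/((-1/269*(-139))) = 19966/(139/269) = 19966*(269/139) = 5370854/139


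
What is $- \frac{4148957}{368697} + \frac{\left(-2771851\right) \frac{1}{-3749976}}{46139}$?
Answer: $- \frac{239284036691217767}{21264002513262936} \approx -11.253$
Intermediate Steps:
$- \frac{4148957}{368697} + \frac{\left(-2771851\right) \frac{1}{-3749976}}{46139} = \left(-4148957\right) \frac{1}{368697} + \left(-2771851\right) \left(- \frac{1}{3749976}\right) \frac{1}{46139} = - \frac{4148957}{368697} + \frac{2771851}{3749976} \cdot \frac{1}{46139} = - \frac{4148957}{368697} + \frac{2771851}{173020142664} = - \frac{239284036691217767}{21264002513262936}$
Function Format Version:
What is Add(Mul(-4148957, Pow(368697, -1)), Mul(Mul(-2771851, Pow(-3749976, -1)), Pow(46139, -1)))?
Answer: Rational(-239284036691217767, 21264002513262936) ≈ -11.253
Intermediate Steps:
Add(Mul(-4148957, Pow(368697, -1)), Mul(Mul(-2771851, Pow(-3749976, -1)), Pow(46139, -1))) = Add(Mul(-4148957, Rational(1, 368697)), Mul(Mul(-2771851, Rational(-1, 3749976)), Rational(1, 46139))) = Add(Rational(-4148957, 368697), Mul(Rational(2771851, 3749976), Rational(1, 46139))) = Add(Rational(-4148957, 368697), Rational(2771851, 173020142664)) = Rational(-239284036691217767, 21264002513262936)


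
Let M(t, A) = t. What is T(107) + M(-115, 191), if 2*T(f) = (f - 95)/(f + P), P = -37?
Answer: -4022/35 ≈ -114.91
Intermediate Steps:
T(f) = (-95 + f)/(2*(-37 + f)) (T(f) = ((f - 95)/(f - 37))/2 = ((-95 + f)/(-37 + f))/2 = (-95 + f)/(2*(-37 + f)))
T(107) + M(-115, 191) = (-95 + 107)/(2*(-37 + 107)) - 115 = (1/2)*12/70 - 115 = (1/2)*(1/70)*12 - 115 = 3/35 - 115 = -4022/35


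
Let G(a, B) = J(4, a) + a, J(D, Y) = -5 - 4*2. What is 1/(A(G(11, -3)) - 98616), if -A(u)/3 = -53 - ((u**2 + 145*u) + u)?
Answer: -1/99321 ≈ -1.0068e-5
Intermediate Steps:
J(D, Y) = -13 (J(D, Y) = -5 - 8 = -13)
G(a, B) = -13 + a
A(u) = 159 + 3*u**2 + 438*u (A(u) = -3*(-53 - ((u**2 + 145*u) + u)) = -3*(-53 - (u**2 + 146*u)) = -3*(-53 + (-u**2 - 146*u)) = -3*(-53 - u**2 - 146*u) = 159 + 3*u**2 + 438*u)
1/(A(G(11, -3)) - 98616) = 1/((159 + 3*(-13 + 11)**2 + 438*(-13 + 11)) - 98616) = 1/((159 + 3*(-2)**2 + 438*(-2)) - 98616) = 1/((159 + 3*4 - 876) - 98616) = 1/((159 + 12 - 876) - 98616) = 1/(-705 - 98616) = 1/(-99321) = -1/99321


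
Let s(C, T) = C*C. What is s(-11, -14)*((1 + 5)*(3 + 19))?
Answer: 15972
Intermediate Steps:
s(C, T) = C**2
s(-11, -14)*((1 + 5)*(3 + 19)) = (-11)**2*((1 + 5)*(3 + 19)) = 121*(6*22) = 121*132 = 15972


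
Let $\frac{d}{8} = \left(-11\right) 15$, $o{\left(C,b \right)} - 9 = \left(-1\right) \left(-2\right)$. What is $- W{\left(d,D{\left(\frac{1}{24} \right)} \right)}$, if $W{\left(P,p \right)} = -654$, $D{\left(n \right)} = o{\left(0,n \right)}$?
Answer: $654$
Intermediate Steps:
$o{\left(C,b \right)} = 11$ ($o{\left(C,b \right)} = 9 - -2 = 9 + 2 = 11$)
$D{\left(n \right)} = 11$
$d = -1320$ ($d = 8 \left(\left(-11\right) 15\right) = 8 \left(-165\right) = -1320$)
$- W{\left(d,D{\left(\frac{1}{24} \right)} \right)} = \left(-1\right) \left(-654\right) = 654$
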